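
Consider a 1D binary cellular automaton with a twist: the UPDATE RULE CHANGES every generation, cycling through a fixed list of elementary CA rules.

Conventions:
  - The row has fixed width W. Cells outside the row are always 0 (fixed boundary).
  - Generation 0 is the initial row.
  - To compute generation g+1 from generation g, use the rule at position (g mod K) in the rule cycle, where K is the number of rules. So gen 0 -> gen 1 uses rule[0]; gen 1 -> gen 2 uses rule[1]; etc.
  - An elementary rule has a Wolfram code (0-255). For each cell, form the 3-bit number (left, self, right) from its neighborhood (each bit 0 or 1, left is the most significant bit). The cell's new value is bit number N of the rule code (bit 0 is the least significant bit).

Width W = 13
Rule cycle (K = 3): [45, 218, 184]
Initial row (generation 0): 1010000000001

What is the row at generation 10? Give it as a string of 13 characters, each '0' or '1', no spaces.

Answer: 1110111011010

Derivation:
Gen 0: 1010000000001
Gen 1 (rule 45): 1110111111101
Gen 2 (rule 218): 1110111111100
Gen 3 (rule 184): 1101111111010
Gen 4 (rule 45): 1011000000110
Gen 5 (rule 218): 0011100001111
Gen 6 (rule 184): 0011010001110
Gen 7 (rule 45): 1010110101000
Gen 8 (rule 218): 0000110000100
Gen 9 (rule 184): 0000101000010
Gen 10 (rule 45): 1110111011010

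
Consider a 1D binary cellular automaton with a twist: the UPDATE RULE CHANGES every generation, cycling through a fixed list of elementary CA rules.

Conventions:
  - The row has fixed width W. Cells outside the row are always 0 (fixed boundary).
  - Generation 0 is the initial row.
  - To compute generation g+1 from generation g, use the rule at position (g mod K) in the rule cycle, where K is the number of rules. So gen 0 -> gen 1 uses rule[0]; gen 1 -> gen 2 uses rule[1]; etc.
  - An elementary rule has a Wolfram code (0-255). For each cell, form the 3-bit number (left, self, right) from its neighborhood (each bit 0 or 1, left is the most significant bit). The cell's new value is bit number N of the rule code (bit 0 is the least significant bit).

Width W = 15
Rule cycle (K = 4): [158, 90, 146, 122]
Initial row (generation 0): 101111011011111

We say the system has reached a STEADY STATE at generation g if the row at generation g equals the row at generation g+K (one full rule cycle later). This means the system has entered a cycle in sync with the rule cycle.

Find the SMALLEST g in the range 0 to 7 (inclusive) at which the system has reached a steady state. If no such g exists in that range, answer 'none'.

Gen 0: 101111011011111
Gen 1 (rule 158): 101110010011110
Gen 2 (rule 90): 001011101110011
Gen 3 (rule 146): 010001000101100
Gen 4 (rule 122): 101010101011110
Gen 5 (rule 158): 101010101011101
Gen 6 (rule 90): 000000000010100
Gen 7 (rule 146): 000000000100010
Gen 8 (rule 122): 000000001010101
Gen 9 (rule 158): 000000011010101
Gen 10 (rule 90): 000000111000000
Gen 11 (rule 146): 000001010100000

Answer: none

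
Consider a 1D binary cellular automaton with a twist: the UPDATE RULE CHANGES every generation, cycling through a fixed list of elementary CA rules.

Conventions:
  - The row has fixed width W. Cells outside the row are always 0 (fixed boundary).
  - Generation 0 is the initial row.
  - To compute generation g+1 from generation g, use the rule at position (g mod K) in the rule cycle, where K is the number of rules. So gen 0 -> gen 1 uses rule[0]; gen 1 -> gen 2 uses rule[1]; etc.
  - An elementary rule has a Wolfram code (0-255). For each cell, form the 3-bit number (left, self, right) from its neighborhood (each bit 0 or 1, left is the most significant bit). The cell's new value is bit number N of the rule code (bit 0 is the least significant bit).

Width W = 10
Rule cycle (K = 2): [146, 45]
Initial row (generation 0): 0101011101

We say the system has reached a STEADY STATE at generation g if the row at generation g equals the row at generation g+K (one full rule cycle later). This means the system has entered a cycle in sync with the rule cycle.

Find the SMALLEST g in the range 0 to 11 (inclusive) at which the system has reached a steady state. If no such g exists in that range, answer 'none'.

Answer: none

Derivation:
Gen 0: 0101011101
Gen 1 (rule 146): 1000001000
Gen 2 (rule 45): 1011101011
Gen 3 (rule 146): 0001000000
Gen 4 (rule 45): 1101011111
Gen 5 (rule 146): 0000001110
Gen 6 (rule 45): 1111101000
Gen 7 (rule 146): 0111000100
Gen 8 (rule 45): 0100010101
Gen 9 (rule 146): 1010100000
Gen 10 (rule 45): 1111101111
Gen 11 (rule 146): 0111000110
Gen 12 (rule 45): 0100010100
Gen 13 (rule 146): 1010100010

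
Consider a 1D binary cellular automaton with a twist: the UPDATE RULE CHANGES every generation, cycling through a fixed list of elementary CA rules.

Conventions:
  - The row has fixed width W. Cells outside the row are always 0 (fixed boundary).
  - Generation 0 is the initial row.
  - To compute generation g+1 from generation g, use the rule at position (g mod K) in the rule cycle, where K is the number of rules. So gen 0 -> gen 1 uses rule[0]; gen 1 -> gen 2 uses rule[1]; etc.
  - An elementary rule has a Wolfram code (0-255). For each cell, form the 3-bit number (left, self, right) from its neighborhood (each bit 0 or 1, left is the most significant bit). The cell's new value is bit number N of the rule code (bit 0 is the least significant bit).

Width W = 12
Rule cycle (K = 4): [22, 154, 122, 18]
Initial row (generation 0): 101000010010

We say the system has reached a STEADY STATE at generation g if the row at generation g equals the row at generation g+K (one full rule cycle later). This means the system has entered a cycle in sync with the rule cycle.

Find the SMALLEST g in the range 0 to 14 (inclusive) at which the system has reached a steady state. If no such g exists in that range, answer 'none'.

Answer: 12

Derivation:
Gen 0: 101000010010
Gen 1 (rule 22): 101100111111
Gen 2 (rule 154): 001011111110
Gen 3 (rule 122): 010110000011
Gen 4 (rule 18): 100001000100
Gen 5 (rule 22): 110011101110
Gen 6 (rule 154): 101111001101
Gen 7 (rule 122): 011001111110
Gen 8 (rule 18): 100110000001
Gen 9 (rule 22): 111001000011
Gen 10 (rule 154): 110110100110
Gen 11 (rule 122): 111111011111
Gen 12 (rule 18): 000000000000
Gen 13 (rule 22): 000000000000
Gen 14 (rule 154): 000000000000
Gen 15 (rule 122): 000000000000
Gen 16 (rule 18): 000000000000
Gen 17 (rule 22): 000000000000
Gen 18 (rule 154): 000000000000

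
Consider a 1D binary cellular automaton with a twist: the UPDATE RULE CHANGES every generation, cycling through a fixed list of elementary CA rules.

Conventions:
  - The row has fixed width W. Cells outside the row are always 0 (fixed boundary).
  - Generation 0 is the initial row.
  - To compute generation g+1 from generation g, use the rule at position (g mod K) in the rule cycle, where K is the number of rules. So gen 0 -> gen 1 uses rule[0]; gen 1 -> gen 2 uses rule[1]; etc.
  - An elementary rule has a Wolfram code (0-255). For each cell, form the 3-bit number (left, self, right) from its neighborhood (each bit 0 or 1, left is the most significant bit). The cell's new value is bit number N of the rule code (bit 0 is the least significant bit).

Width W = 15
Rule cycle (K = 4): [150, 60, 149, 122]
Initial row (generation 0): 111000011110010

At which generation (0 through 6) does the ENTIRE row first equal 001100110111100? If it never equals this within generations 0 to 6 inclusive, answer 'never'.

Gen 0: 111000011110010
Gen 1 (rule 150): 010100101101111
Gen 2 (rule 60): 011110111011000
Gen 3 (rule 149): 001100010000111
Gen 4 (rule 122): 011110101001101
Gen 5 (rule 150): 101100101110001
Gen 6 (rule 60): 111010111001001

Answer: never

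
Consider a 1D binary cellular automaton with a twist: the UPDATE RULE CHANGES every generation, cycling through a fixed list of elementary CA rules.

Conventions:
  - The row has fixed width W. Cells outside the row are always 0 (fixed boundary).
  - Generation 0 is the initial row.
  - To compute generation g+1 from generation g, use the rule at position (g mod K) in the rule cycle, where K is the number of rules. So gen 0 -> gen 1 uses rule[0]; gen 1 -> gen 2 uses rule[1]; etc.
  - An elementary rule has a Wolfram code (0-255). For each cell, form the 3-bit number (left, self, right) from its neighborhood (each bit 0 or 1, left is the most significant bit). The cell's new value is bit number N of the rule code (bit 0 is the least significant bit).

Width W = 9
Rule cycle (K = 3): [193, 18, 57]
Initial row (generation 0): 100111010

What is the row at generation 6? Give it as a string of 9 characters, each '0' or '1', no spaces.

Gen 0: 100111010
Gen 1 (rule 193): 000011000
Gen 2 (rule 18): 000100100
Gen 3 (rule 57): 110010011
Gen 4 (rule 193): 010000001
Gen 5 (rule 18): 101000010
Gen 6 (rule 57): 010111001

Answer: 010111001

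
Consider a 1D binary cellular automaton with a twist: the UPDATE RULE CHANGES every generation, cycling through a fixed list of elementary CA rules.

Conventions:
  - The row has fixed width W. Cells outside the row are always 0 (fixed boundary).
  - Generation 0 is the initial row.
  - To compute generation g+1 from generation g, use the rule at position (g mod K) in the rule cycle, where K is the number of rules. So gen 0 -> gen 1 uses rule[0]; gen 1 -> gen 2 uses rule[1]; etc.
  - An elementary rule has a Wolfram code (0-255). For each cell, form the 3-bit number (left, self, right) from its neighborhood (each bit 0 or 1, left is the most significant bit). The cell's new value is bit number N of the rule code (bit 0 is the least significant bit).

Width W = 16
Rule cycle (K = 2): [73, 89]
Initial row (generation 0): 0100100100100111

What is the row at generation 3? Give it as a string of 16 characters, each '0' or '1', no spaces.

Answer: 1000000000010111

Derivation:
Gen 0: 0100100100100111
Gen 1 (rule 73): 0000000000000101
Gen 2 (rule 89): 1111111111110000
Gen 3 (rule 73): 1000000000010111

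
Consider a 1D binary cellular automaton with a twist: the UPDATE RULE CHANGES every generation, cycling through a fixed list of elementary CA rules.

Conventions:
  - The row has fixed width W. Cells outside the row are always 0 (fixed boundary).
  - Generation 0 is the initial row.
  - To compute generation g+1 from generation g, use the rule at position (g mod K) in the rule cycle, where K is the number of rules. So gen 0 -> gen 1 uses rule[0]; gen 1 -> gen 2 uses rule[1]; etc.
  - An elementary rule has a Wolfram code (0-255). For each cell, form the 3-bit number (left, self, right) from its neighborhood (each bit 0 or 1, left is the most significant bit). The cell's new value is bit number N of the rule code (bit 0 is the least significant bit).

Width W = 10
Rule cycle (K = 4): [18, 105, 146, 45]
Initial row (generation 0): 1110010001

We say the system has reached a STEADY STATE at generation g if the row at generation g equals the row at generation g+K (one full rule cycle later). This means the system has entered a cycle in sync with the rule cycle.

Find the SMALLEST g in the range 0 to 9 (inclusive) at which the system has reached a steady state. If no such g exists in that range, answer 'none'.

Gen 0: 1110010001
Gen 1 (rule 18): 0001101010
Gen 2 (rule 105): 1101110100
Gen 3 (rule 146): 0000100010
Gen 4 (rule 45): 1110101010
Gen 5 (rule 18): 0000000001
Gen 6 (rule 105): 1111111100
Gen 7 (rule 146): 0111111010
Gen 8 (rule 45): 0100000110
Gen 9 (rule 18): 1010001001
Gen 10 (rule 105): 0100100000
Gen 11 (rule 146): 1011010000
Gen 12 (rule 45): 1110110111
Gen 13 (rule 18): 0000000000

Answer: none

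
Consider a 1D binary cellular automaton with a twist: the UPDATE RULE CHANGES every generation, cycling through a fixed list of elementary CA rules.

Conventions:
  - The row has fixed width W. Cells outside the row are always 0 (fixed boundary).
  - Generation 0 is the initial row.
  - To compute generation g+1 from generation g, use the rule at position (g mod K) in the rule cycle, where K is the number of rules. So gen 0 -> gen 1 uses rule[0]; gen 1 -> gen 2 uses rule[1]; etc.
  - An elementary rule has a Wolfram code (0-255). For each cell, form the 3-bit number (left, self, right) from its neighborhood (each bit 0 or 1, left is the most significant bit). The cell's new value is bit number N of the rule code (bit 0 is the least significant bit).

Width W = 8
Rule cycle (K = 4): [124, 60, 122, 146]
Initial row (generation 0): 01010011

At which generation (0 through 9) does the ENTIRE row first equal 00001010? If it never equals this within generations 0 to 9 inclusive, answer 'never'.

Gen 0: 01010011
Gen 1 (rule 124): 01111011
Gen 2 (rule 60): 01000110
Gen 3 (rule 122): 10101111
Gen 4 (rule 146): 00000110
Gen 5 (rule 124): 00000111
Gen 6 (rule 60): 00000100
Gen 7 (rule 122): 00001010
Gen 8 (rule 146): 00010001
Gen 9 (rule 124): 00011001

Answer: 7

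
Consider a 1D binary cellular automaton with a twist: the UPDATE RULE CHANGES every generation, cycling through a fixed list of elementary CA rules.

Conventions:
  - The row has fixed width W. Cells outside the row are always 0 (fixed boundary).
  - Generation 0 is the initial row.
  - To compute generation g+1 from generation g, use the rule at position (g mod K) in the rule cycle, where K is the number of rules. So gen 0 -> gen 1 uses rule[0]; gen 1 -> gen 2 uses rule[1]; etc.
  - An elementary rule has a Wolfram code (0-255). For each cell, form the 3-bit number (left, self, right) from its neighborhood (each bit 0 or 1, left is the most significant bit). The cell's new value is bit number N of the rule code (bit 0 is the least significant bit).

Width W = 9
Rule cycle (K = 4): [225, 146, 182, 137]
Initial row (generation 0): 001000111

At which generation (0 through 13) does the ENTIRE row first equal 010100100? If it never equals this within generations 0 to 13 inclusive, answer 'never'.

Answer: never

Derivation:
Gen 0: 001000111
Gen 1 (rule 225): 100010011
Gen 2 (rule 146): 010101100
Gen 3 (rule 182): 111110010
Gen 4 (rule 137): 111100000
Gen 5 (rule 225): 011101111
Gen 6 (rule 146): 101000110
Gen 7 (rule 182): 111101001
Gen 8 (rule 137): 111000000
Gen 9 (rule 225): 011011111
Gen 10 (rule 146): 100001110
Gen 11 (rule 182): 110010101
Gen 12 (rule 137): 100000000
Gen 13 (rule 225): 001111111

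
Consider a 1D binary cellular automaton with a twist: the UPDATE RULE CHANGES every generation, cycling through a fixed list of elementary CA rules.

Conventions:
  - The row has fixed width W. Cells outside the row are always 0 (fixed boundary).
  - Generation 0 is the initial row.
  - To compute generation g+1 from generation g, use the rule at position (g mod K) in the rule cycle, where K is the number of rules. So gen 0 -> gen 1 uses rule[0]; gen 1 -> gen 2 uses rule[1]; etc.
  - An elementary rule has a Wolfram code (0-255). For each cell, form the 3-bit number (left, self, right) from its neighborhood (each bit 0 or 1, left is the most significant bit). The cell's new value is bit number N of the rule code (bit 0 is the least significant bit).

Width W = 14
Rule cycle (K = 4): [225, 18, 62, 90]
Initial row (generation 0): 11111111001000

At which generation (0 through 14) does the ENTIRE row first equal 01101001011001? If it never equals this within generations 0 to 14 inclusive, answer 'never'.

Gen 0: 11111111001000
Gen 1 (rule 225): 01111111000011
Gen 2 (rule 18): 10000000100100
Gen 3 (rule 62): 11000001111110
Gen 4 (rule 90): 11100011000011
Gen 5 (rule 225): 01101001011001
Gen 6 (rule 18): 10000110000110
Gen 7 (rule 62): 11001101001101
Gen 8 (rule 90): 11111100111100
Gen 9 (rule 225): 01111100011101
Gen 10 (rule 18): 10000010100000
Gen 11 (rule 62): 11000111110000
Gen 12 (rule 90): 11101100011000
Gen 13 (rule 225): 01110101001011
Gen 14 (rule 18): 10000000110000

Answer: 5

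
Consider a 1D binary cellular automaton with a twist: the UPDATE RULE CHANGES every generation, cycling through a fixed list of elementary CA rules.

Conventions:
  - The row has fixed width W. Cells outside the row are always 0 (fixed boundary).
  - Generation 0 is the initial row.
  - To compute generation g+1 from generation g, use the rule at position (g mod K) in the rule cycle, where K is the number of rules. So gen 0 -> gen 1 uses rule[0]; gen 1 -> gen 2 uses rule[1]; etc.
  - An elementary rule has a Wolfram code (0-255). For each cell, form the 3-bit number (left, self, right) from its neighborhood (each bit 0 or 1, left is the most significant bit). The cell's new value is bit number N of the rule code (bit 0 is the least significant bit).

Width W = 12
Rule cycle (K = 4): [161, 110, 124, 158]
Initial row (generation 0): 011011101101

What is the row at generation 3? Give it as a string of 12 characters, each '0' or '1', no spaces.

Answer: 001000011111

Derivation:
Gen 0: 011011101101
Gen 1 (rule 161): 000101010010
Gen 2 (rule 110): 001111110110
Gen 3 (rule 124): 001000011111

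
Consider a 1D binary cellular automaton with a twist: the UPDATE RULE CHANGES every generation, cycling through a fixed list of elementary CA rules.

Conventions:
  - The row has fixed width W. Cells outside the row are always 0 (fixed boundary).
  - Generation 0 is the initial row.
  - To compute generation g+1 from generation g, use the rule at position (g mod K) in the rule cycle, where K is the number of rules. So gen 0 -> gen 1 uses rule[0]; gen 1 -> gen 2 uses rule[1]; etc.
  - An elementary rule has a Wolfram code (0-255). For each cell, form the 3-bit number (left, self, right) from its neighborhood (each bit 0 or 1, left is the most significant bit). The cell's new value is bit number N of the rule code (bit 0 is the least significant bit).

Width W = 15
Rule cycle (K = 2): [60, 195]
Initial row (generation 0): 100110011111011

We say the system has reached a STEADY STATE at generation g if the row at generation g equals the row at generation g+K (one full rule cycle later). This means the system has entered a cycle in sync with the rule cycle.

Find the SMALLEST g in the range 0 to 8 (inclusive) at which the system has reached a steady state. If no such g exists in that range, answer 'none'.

Answer: none

Derivation:
Gen 0: 100110011111011
Gen 1 (rule 60): 110101010000110
Gen 2 (rule 195): 010000000111010
Gen 3 (rule 60): 011000000100111
Gen 4 (rule 195): 101011111001011
Gen 5 (rule 60): 111110000101110
Gen 6 (rule 195): 011110111000110
Gen 7 (rule 60): 010001100100101
Gen 8 (rule 195): 100110101001000
Gen 9 (rule 60): 110101111101100
Gen 10 (rule 195): 010000111100101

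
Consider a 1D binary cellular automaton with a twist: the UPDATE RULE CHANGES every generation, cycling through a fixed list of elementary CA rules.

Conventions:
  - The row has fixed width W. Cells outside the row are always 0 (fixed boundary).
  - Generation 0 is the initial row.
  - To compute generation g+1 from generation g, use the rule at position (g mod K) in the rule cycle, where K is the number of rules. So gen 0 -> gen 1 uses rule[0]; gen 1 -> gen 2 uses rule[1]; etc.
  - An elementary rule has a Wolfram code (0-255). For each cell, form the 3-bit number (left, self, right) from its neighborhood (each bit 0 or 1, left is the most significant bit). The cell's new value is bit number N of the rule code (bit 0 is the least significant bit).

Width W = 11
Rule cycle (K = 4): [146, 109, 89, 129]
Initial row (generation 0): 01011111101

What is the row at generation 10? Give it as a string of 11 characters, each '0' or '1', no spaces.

Answer: 10111111110

Derivation:
Gen 0: 01011111101
Gen 1 (rule 146): 10001111000
Gen 2 (rule 109): 10101001011
Gen 3 (rule 89): 00000100011
Gen 4 (rule 129): 11110001000
Gen 5 (rule 146): 01101010100
Gen 6 (rule 109): 01111111101
Gen 7 (rule 89): 01000000100
Gen 8 (rule 129): 00011110001
Gen 9 (rule 146): 00101101010
Gen 10 (rule 109): 10111111110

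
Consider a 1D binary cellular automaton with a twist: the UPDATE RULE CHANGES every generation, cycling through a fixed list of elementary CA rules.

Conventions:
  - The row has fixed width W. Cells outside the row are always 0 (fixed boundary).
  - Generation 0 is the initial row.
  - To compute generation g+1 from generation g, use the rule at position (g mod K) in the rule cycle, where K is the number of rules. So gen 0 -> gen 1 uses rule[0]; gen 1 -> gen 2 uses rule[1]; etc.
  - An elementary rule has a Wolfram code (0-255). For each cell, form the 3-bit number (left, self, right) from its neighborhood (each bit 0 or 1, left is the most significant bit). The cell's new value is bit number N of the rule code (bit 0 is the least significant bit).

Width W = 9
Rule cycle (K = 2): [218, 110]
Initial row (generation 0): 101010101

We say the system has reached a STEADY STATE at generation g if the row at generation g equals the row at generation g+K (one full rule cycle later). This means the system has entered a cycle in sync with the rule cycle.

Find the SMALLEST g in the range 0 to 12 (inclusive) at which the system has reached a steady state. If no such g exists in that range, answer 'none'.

Answer: 1

Derivation:
Gen 0: 101010101
Gen 1 (rule 218): 000000000
Gen 2 (rule 110): 000000000
Gen 3 (rule 218): 000000000
Gen 4 (rule 110): 000000000
Gen 5 (rule 218): 000000000
Gen 6 (rule 110): 000000000
Gen 7 (rule 218): 000000000
Gen 8 (rule 110): 000000000
Gen 9 (rule 218): 000000000
Gen 10 (rule 110): 000000000
Gen 11 (rule 218): 000000000
Gen 12 (rule 110): 000000000
Gen 13 (rule 218): 000000000
Gen 14 (rule 110): 000000000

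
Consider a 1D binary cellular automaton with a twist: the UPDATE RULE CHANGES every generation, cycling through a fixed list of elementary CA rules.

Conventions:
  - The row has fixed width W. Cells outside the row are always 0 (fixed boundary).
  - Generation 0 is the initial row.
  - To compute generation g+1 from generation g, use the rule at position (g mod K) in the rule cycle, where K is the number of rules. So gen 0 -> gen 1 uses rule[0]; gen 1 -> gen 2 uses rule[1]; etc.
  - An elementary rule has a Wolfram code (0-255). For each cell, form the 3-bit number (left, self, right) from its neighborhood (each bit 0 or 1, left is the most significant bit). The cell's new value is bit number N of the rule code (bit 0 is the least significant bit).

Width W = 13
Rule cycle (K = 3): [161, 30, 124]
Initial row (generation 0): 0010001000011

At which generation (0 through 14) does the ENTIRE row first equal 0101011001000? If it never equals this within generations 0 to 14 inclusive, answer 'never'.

Gen 0: 0010001000011
Gen 1 (rule 161): 1000100011000
Gen 2 (rule 30): 1101110110100
Gen 3 (rule 124): 1111011111110
Gen 4 (rule 161): 0110101111100
Gen 5 (rule 30): 1100101000010
Gen 6 (rule 124): 1110111100011
Gen 7 (rule 161): 0101011001000
Gen 8 (rule 30): 1101010111100
Gen 9 (rule 124): 1111111100110
Gen 10 (rule 161): 0111111000000
Gen 11 (rule 30): 1100000100000
Gen 12 (rule 124): 1110000110000
Gen 13 (rule 161): 0100110000111
Gen 14 (rule 30): 1111101001100

Answer: 7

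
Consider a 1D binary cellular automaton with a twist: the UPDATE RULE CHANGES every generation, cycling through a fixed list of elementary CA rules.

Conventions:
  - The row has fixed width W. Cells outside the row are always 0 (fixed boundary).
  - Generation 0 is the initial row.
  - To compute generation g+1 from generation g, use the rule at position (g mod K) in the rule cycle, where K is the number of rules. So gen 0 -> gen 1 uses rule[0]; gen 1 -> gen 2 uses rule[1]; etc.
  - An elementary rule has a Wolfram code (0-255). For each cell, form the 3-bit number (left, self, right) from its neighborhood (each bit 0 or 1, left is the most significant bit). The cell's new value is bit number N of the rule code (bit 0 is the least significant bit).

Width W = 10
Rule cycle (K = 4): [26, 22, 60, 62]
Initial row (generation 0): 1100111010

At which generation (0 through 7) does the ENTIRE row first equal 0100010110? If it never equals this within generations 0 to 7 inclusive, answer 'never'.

Answer: never

Derivation:
Gen 0: 1100111010
Gen 1 (rule 26): 1011100001
Gen 2 (rule 22): 1000010011
Gen 3 (rule 60): 1100011010
Gen 4 (rule 62): 1010110111
Gen 5 (rule 26): 0000100100
Gen 6 (rule 22): 0001111110
Gen 7 (rule 60): 0001000001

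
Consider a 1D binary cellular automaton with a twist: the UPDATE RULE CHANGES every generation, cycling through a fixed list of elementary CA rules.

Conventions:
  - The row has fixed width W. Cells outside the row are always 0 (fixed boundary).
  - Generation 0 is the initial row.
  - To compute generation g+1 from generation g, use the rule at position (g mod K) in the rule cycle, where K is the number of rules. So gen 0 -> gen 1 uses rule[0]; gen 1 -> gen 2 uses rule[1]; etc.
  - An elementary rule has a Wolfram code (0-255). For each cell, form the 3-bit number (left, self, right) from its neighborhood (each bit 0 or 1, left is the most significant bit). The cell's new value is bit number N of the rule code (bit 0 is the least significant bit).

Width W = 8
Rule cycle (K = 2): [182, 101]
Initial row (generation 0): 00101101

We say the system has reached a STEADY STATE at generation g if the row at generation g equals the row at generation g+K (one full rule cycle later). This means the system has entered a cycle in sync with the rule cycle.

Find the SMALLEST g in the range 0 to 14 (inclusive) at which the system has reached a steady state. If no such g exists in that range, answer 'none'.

Answer: none

Derivation:
Gen 0: 00101101
Gen 1 (rule 182): 01110011
Gen 2 (rule 101): 00010001
Gen 3 (rule 182): 00111011
Gen 4 (rule 101): 10001101
Gen 5 (rule 182): 11010011
Gen 6 (rule 101): 01110001
Gen 7 (rule 182): 10101011
Gen 8 (rule 101): 11111101
Gen 9 (rule 182): 01111011
Gen 10 (rule 101): 00001101
Gen 11 (rule 182): 00010011
Gen 12 (rule 101): 11010001
Gen 13 (rule 182): 00111011
Gen 14 (rule 101): 10001101
Gen 15 (rule 182): 11010011
Gen 16 (rule 101): 01110001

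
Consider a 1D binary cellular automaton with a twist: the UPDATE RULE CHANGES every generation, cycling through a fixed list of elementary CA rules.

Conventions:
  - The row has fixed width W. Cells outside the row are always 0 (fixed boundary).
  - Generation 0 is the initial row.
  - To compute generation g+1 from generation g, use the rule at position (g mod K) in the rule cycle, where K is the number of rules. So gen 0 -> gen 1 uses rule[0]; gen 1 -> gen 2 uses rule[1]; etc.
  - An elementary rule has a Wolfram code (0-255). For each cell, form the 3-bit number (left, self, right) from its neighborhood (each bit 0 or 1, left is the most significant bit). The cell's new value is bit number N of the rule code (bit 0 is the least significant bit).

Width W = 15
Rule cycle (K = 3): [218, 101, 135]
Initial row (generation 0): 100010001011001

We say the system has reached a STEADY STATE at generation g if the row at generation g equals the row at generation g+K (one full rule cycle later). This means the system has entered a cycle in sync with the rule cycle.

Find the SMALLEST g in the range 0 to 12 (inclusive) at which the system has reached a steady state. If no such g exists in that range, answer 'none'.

Answer: 4

Derivation:
Gen 0: 100010001011001
Gen 1 (rule 218): 010101010011110
Gen 2 (rule 101): 011111110000010
Gen 3 (rule 135): 101111100111110
Gen 4 (rule 218): 001111111111111
Gen 5 (rule 101): 100000000000001
Gen 6 (rule 135): 101111111111111
Gen 7 (rule 218): 001111111111111
Gen 8 (rule 101): 100000000000001
Gen 9 (rule 135): 101111111111111
Gen 10 (rule 218): 001111111111111
Gen 11 (rule 101): 100000000000001
Gen 12 (rule 135): 101111111111111
Gen 13 (rule 218): 001111111111111
Gen 14 (rule 101): 100000000000001
Gen 15 (rule 135): 101111111111111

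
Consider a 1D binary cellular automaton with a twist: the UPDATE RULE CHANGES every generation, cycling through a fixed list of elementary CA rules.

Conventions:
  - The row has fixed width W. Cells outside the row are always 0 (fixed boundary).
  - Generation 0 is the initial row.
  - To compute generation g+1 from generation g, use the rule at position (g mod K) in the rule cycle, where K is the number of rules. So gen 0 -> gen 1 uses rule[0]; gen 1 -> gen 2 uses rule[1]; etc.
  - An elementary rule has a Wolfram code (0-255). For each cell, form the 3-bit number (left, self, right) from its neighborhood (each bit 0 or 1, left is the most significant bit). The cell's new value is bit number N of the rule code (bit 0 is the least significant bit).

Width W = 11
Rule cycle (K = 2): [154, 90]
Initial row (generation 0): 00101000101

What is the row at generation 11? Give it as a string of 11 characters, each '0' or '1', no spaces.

Answer: 00000101010

Derivation:
Gen 0: 00101000101
Gen 1 (rule 154): 01000101000
Gen 2 (rule 90): 10101000100
Gen 3 (rule 154): 00000101010
Gen 4 (rule 90): 00001000001
Gen 5 (rule 154): 00010100010
Gen 6 (rule 90): 00100010101
Gen 7 (rule 154): 01010100000
Gen 8 (rule 90): 10000010000
Gen 9 (rule 154): 01000101000
Gen 10 (rule 90): 10101000100
Gen 11 (rule 154): 00000101010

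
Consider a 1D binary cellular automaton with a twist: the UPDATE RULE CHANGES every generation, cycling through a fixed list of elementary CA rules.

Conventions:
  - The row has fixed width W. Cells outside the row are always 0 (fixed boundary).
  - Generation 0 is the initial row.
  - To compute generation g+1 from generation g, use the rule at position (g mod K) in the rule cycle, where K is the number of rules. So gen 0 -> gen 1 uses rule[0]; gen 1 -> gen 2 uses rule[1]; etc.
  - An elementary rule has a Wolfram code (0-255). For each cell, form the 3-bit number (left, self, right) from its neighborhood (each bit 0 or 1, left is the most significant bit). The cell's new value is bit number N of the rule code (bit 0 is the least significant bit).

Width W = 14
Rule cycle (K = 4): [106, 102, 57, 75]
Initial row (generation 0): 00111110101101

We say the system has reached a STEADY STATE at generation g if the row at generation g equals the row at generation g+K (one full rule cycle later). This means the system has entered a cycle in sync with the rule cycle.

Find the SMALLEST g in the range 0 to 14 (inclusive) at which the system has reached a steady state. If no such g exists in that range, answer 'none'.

Gen 0: 00111110101101
Gen 1 (rule 106): 01100011011110
Gen 2 (rule 102): 10100101100010
Gen 3 (rule 57): 01010011011001
Gen 4 (rule 75): 10000111011010
Gen 5 (rule 106): 00001101111100
Gen 6 (rule 102): 00010110000100
Gen 7 (rule 57): 11001101110011
Gen 8 (rule 75): 11011101010111
Gen 9 (rule 106): 11110110101101
Gen 10 (rule 102): 00011011110111
Gen 11 (rule 57): 11010110001100
Gen 12 (rule 75): 11000110111101
Gen 13 (rule 106): 11001111100110
Gen 14 (rule 102): 01010000101010
Gen 15 (rule 57): 00101110010101
Gen 16 (rule 75): 11001010100000
Gen 17 (rule 106): 11010101000000
Gen 18 (rule 102): 01111111000000

Answer: none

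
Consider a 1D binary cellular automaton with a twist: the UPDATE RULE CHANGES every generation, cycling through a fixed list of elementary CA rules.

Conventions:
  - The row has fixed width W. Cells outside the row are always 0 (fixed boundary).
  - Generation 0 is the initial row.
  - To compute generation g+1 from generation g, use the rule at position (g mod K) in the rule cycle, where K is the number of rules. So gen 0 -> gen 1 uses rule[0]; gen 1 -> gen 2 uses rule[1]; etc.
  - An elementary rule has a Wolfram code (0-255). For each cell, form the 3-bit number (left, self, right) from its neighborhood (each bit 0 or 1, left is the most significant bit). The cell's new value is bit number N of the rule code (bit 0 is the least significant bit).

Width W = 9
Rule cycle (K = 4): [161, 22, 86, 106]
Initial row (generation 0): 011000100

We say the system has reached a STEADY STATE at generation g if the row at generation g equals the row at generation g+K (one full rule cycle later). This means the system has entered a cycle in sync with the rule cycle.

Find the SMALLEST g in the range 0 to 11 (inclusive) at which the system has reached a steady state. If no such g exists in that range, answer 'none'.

Answer: 6

Derivation:
Gen 0: 011000100
Gen 1 (rule 161): 000010001
Gen 2 (rule 22): 000111011
Gen 3 (rule 86): 001001001
Gen 4 (rule 106): 010010010
Gen 5 (rule 161): 000000000
Gen 6 (rule 22): 000000000
Gen 7 (rule 86): 000000000
Gen 8 (rule 106): 000000000
Gen 9 (rule 161): 111111111
Gen 10 (rule 22): 000000000
Gen 11 (rule 86): 000000000
Gen 12 (rule 106): 000000000
Gen 13 (rule 161): 111111111
Gen 14 (rule 22): 000000000
Gen 15 (rule 86): 000000000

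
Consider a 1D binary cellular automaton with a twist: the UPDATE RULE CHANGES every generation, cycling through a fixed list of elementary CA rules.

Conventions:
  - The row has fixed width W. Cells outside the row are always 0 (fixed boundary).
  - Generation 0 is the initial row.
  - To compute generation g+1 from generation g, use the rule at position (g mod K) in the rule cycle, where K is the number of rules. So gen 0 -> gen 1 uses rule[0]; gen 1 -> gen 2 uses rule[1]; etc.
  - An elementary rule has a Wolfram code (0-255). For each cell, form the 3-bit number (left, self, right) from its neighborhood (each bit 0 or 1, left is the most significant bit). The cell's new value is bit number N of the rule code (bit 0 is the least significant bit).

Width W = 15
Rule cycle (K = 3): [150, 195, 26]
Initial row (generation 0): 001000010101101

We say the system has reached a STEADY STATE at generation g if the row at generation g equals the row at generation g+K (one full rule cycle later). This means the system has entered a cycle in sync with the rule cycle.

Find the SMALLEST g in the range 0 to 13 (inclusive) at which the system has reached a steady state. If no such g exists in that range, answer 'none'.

Gen 0: 001000010101101
Gen 1 (rule 150): 011100110100001
Gen 2 (rule 195): 101101010001110
Gen 3 (rule 26): 001000001011001
Gen 4 (rule 150): 011100011000111
Gen 5 (rule 195): 101101101011011
Gen 6 (rule 26): 001001000010010
Gen 7 (rule 150): 011111100111111
Gen 8 (rule 195): 101111101011111
Gen 9 (rule 26): 001000000010000
Gen 10 (rule 150): 011100000111000
Gen 11 (rule 195): 101101111011011
Gen 12 (rule 26): 001001000010010
Gen 13 (rule 150): 011111100111111
Gen 14 (rule 195): 101111101011111
Gen 15 (rule 26): 001000000010000
Gen 16 (rule 150): 011100000111000

Answer: none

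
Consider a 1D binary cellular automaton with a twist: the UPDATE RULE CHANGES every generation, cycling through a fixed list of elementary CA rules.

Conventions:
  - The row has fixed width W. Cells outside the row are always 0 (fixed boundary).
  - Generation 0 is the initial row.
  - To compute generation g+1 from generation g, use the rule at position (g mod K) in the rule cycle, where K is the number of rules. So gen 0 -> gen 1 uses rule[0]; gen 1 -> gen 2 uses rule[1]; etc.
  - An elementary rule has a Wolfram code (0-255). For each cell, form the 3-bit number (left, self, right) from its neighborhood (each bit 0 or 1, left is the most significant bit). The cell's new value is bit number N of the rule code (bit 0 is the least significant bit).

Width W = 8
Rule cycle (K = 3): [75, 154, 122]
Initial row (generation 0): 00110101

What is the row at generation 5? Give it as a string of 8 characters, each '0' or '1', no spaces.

Gen 0: 00110101
Gen 1 (rule 75): 11110000
Gen 2 (rule 154): 11101000
Gen 3 (rule 122): 10110100
Gen 4 (rule 75): 00110001
Gen 5 (rule 154): 01101010

Answer: 01101010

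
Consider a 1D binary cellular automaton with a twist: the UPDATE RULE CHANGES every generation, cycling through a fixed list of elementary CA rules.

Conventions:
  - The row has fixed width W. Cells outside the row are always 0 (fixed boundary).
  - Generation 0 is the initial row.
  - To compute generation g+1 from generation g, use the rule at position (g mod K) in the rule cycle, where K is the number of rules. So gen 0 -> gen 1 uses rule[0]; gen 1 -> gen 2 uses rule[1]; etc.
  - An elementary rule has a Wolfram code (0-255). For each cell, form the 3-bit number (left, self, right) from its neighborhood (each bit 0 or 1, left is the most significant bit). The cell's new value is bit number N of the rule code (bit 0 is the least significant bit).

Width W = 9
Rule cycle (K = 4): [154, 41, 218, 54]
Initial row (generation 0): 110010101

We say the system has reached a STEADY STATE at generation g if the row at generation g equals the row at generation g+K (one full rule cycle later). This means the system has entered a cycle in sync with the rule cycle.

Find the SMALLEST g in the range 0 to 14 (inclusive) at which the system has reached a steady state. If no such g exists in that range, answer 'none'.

Answer: 3

Derivation:
Gen 0: 110010101
Gen 1 (rule 154): 101100000
Gen 2 (rule 41): 011001111
Gen 3 (rule 218): 111111111
Gen 4 (rule 54): 000000000
Gen 5 (rule 154): 000000000
Gen 6 (rule 41): 111111111
Gen 7 (rule 218): 111111111
Gen 8 (rule 54): 000000000
Gen 9 (rule 154): 000000000
Gen 10 (rule 41): 111111111
Gen 11 (rule 218): 111111111
Gen 12 (rule 54): 000000000
Gen 13 (rule 154): 000000000
Gen 14 (rule 41): 111111111
Gen 15 (rule 218): 111111111
Gen 16 (rule 54): 000000000
Gen 17 (rule 154): 000000000
Gen 18 (rule 41): 111111111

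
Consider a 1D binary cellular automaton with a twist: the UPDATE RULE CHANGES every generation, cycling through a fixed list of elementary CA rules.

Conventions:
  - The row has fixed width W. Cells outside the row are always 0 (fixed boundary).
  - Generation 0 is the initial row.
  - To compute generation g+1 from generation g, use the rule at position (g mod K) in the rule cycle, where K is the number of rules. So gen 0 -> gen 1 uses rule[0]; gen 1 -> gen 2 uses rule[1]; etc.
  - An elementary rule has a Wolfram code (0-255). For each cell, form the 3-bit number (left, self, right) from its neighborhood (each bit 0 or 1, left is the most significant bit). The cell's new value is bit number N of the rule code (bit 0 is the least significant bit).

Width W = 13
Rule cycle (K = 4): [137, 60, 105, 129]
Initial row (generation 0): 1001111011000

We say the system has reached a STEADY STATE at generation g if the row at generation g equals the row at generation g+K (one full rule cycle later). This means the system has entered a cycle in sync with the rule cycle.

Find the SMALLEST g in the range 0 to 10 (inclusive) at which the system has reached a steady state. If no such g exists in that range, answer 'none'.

Answer: none

Derivation:
Gen 0: 1001111011000
Gen 1 (rule 137): 0001110010011
Gen 2 (rule 60): 0001001011010
Gen 3 (rule 105): 1100000111100
Gen 4 (rule 129): 0001110011001
Gen 5 (rule 137): 1101100010000
Gen 6 (rule 60): 1011010011000
Gen 7 (rule 105): 0111100011011
Gen 8 (rule 129): 0011001000000
Gen 9 (rule 137): 1010000011111
Gen 10 (rule 60): 1111000010000
Gen 11 (rule 105): 1001011000111
Gen 12 (rule 129): 0000000010010
Gen 13 (rule 137): 1111111000000
Gen 14 (rule 60): 1000000100000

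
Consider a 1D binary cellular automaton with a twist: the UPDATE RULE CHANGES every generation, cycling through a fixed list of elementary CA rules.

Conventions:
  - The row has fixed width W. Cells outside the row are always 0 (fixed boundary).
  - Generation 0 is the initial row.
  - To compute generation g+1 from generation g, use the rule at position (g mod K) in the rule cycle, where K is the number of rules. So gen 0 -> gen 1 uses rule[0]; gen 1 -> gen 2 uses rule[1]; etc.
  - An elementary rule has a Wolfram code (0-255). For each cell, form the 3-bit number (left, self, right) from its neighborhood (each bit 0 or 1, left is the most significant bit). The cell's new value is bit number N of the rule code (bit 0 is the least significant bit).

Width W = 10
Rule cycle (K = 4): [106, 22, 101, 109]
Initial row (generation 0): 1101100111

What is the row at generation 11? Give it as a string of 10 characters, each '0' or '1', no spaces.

Gen 0: 1101100111
Gen 1 (rule 106): 1111101101
Gen 2 (rule 22): 0000000001
Gen 3 (rule 101): 1111111101
Gen 4 (rule 109): 1000000111
Gen 5 (rule 106): 0000001101
Gen 6 (rule 22): 0000010001
Gen 7 (rule 101): 1111010101
Gen 8 (rule 109): 1001111111
Gen 9 (rule 106): 0011000001
Gen 10 (rule 22): 0100100011
Gen 11 (rule 101): 0100101001

Answer: 0100101001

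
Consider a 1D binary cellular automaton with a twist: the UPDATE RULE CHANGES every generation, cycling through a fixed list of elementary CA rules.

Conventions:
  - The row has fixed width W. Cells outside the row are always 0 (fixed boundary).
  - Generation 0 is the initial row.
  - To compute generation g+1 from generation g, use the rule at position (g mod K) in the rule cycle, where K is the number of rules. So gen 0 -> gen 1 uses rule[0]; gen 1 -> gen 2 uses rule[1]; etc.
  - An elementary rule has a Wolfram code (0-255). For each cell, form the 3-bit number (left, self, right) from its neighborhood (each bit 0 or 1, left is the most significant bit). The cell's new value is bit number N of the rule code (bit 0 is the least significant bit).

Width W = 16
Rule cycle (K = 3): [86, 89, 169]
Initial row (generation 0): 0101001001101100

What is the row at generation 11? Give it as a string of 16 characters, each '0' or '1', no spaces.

Answer: 1001001101001011

Derivation:
Gen 0: 0101001001101100
Gen 1 (rule 86): 1101111110100110
Gen 2 (rule 89): 1101000010010111
Gen 3 (rule 169): 1010011000001110
Gen 4 (rule 86): 1011101100010011
Gen 5 (rule 89): 0010101111001011
Gen 6 (rule 169): 1001011110000110
Gen 7 (rule 86): 1111000011001011
Gen 8 (rule 89): 1001111011100011
Gen 9 (rule 169): 0001110111001010
Gen 10 (rule 86): 0010010001111011
Gen 11 (rule 89): 1001001101001011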